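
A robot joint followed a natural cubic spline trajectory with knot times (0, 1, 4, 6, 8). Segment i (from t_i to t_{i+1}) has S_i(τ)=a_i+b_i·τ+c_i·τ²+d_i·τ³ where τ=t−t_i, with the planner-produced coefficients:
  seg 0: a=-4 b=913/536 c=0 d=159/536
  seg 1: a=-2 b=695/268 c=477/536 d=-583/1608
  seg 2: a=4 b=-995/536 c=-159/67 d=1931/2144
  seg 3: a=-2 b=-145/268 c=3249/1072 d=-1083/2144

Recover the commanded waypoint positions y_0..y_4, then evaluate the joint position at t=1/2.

y_0=-4 y_1=-2 y_2=4 y_3=-2 y_4=5
S(1/2) = -13341/4288

y_0 = S_0(0) = a_0 = -4
y_1 = S_1(0) = a_1 = -2
y_2 = S_2(0) = a_2 = 4
y_3 = S_3(0) = a_3 = -2
y_4 = S_3(2) = 5
t_q=1/2 is in segment 0 (τ=1/2); S_0(τ)=-13341/4288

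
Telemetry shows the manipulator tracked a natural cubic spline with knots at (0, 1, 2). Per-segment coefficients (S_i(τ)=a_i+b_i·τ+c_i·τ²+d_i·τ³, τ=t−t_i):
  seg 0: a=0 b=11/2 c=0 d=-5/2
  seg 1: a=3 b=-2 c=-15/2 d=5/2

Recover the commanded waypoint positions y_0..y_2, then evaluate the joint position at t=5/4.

y_0 = S_0(0) = a_0 = 0
y_1 = S_1(0) = a_1 = 3
y_2 = S_1(1) = -4
t_q=5/4 is in segment 1 (τ=1/4); S_1(τ)=265/128

y_0=0 y_1=3 y_2=-4
S(5/4) = 265/128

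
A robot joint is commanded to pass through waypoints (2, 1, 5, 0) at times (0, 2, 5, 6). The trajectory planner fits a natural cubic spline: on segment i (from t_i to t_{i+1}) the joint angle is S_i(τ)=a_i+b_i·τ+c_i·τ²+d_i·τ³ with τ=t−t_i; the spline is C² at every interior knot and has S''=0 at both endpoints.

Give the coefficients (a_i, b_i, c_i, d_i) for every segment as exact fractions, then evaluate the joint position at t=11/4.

  seg 0: a=2 b=-617/426 c=0 d=101/426
  seg 1: a=1 b=595/426 c=101/71 d=-205/426
  seg 2: a=5 b=-652/213 c=-413/142 d=413/426
S(11/4) = 24035/9088

Δ: Δ0=-1/2, Δ1=4/3, Δ2=-5
row 1: diag=10, rhs=11; c'=3/10, d'=11/10
row 2: denom=8−3·3/10=71/10; d'=(-38−3·11/10)/(71/10)=-413/71
back: M2=-413/71
back: M1=11/10−3/10·-413/71=202/71
M: M0=0, M1=202/71, M2=-413/71, M3=0
seg 0: a=2, c=M0/2=0, d=(M1−M0)/(6·2)=101/426, b=Δ0−h0·(2M0+M1)/6=-617/426
seg 1: a=1, c=M1/2=101/71, d=(M2−M1)/(6·3)=-205/426, b=Δ1−h1·(2M1+M2)/6=595/426
seg 2: a=5, c=M2/2=-413/142, d=(M3−M2)/(6·1)=413/426, b=Δ2−h2·(2M2+M3)/6=-652/213
t_q=11/4 → seg 1, τ=3/4; S=1+595/426·τ+101/71·τ²+-205/426·τ³=24035/9088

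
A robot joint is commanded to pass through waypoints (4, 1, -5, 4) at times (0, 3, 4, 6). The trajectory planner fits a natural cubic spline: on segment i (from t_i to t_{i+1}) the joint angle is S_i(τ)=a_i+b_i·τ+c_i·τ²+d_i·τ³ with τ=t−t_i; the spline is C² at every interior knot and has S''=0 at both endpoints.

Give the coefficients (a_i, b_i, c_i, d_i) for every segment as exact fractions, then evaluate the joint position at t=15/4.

Δ: Δ0=-1, Δ1=-6, Δ2=9/2
row 1: diag=8, rhs=-30; c'=1/8, d'=-15/4
row 2: denom=6−1·1/8=47/8; d'=(63−1·-15/4)/(47/8)=534/47
back: M2=534/47
back: M1=-15/4−1/8·534/47=-243/47
M: M0=0, M1=-243/47, M2=534/47, M3=0
seg 0: a=4, c=M0/2=0, d=(M1−M0)/(6·3)=-27/94, b=Δ0−h0·(2M0+M1)/6=149/94
seg 1: a=1, c=M1/2=-243/94, d=(M2−M1)/(6·1)=259/94, b=Δ1−h1·(2M1+M2)/6=-290/47
seg 2: a=-5, c=M2/2=267/47, d=(M3−M2)/(6·2)=-89/94, b=Δ2−h2·(2M2+M3)/6=-289/94
t_q=15/4 → seg 1, τ=3/4; S=1+-290/47·τ+-243/94·τ²+259/94·τ³=-23579/6016

  seg 0: a=4 b=149/94 c=0 d=-27/94
  seg 1: a=1 b=-290/47 c=-243/94 d=259/94
  seg 2: a=-5 b=-289/94 c=267/47 d=-89/94
S(15/4) = -23579/6016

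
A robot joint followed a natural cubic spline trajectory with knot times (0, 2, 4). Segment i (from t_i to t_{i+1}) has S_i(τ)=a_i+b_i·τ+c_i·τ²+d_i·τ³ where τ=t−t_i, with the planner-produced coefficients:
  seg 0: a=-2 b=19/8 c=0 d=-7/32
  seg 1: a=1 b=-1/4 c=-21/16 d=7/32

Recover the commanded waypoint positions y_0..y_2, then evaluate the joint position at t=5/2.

y_0=-2 y_1=1 y_2=-3
S(5/2) = 147/256

y_0 = S_0(0) = a_0 = -2
y_1 = S_1(0) = a_1 = 1
y_2 = S_1(2) = -3
t_q=5/2 is in segment 1 (τ=1/2); S_1(τ)=147/256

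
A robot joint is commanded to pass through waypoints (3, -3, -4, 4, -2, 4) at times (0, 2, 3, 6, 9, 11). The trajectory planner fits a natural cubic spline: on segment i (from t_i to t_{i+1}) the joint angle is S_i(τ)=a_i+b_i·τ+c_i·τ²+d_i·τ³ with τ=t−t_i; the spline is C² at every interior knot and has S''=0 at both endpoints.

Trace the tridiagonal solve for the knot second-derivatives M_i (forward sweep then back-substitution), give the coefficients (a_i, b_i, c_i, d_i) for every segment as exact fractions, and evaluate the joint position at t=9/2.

  seg 0: a=3 b=-16039/4677 c=0 d=502/4677
  seg 1: a=-3 b=-10015/4677 c=1004/1559 d=2326/4677
  seg 2: a=-4 b=2987/4677 c=3330/1559 d=-20485/42093
  seg 3: a=4 b=1472/4677 c=-10495/4677 d=20659/42093
  seg 4: a=-2 b=479/4677 c=3388/1559 d=-1694/4677
S(9/2) = 1515/12472

Δ: Δ0=-3, Δ1=-1, Δ2=8/3, Δ3=-2, Δ4=3
row 1: diag=6, rhs=12; c'=1/6, d'=2
row 2: denom=8−1·1/6=47/6; d'=(22−1·2)/(47/6)=120/47
row 3: denom=12−3·18/47=510/47; d'=(-28−3·120/47)/(510/47)=-838/255
row 4: denom=10−3·47/170=1559/170; d'=(30−3·-838/255)/(1559/170)=6776/1559
back: M4=6776/1559
back: M3=-838/255−47/170·6776/1559=-20990/4677
back: M2=120/47−18/47·-20990/4677=6660/1559
back: M1=2−1/6·6660/1559=2008/1559
M: M0=0, M1=2008/1559, M2=6660/1559, M3=-20990/4677, M4=6776/1559, M5=0
seg 0: a=3, c=M0/2=0, d=(M1−M0)/(6·2)=502/4677, b=Δ0−h0·(2M0+M1)/6=-16039/4677
seg 1: a=-3, c=M1/2=1004/1559, d=(M2−M1)/(6·1)=2326/4677, b=Δ1−h1·(2M1+M2)/6=-10015/4677
seg 2: a=-4, c=M2/2=3330/1559, d=(M3−M2)/(6·3)=-20485/42093, b=Δ2−h2·(2M2+M3)/6=2987/4677
seg 3: a=4, c=M3/2=-10495/4677, d=(M4−M3)/(6·3)=20659/42093, b=Δ3−h3·(2M3+M4)/6=1472/4677
seg 4: a=-2, c=M4/2=3388/1559, d=(M5−M4)/(6·2)=-1694/4677, b=Δ4−h4·(2M4+M5)/6=479/4677
t_q=9/2 → seg 2, τ=3/2; S=-4+2987/4677·τ+3330/1559·τ²+-20485/42093·τ³=1515/12472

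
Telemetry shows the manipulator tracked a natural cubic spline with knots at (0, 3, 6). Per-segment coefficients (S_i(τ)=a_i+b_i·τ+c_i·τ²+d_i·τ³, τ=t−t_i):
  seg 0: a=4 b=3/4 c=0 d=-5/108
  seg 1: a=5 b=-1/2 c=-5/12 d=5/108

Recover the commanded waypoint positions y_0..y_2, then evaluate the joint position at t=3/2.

y_0 = S_0(0) = a_0 = 4
y_1 = S_1(0) = a_1 = 5
y_2 = S_1(3) = 1
t_q=3/2 is in segment 0 (τ=3/2); S_0(τ)=159/32

y_0=4 y_1=5 y_2=1
S(3/2) = 159/32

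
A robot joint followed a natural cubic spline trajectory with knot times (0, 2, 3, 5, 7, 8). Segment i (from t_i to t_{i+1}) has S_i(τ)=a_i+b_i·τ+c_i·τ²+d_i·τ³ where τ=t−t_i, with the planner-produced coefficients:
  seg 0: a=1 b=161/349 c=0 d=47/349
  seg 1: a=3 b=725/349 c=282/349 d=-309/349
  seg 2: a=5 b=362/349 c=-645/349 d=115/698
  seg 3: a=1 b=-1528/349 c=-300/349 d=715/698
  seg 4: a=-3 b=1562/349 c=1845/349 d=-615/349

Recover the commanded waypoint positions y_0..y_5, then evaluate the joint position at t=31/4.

y_0=1 y_1=3 y_2=5 y_3=1 y_4=-3 y_5=5
S(31/4) = 57783/22336

y_0 = S_0(0) = a_0 = 1
y_1 = S_1(0) = a_1 = 3
y_2 = S_2(0) = a_2 = 5
y_3 = S_3(0) = a_3 = 1
y_4 = S_4(0) = a_4 = -3
y_5 = S_4(1) = 5
t_q=31/4 is in segment 4 (τ=3/4); S_4(τ)=57783/22336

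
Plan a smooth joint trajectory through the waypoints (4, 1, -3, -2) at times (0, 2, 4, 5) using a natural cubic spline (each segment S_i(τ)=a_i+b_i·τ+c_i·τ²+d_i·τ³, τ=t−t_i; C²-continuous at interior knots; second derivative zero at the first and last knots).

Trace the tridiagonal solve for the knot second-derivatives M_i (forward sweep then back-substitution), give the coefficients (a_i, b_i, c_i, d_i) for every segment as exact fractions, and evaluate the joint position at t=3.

  seg 0: a=4 b=-12/11 c=0 d=-9/88
  seg 1: a=1 b=-51/22 c=-27/44 d=17/44
  seg 2: a=-3 b=-3/22 c=75/44 d=-25/44
S(3) = -17/11

Δ: Δ0=-3/2, Δ1=-2, Δ2=1
row 1: diag=8, rhs=-3; c'=1/4, d'=-3/8
row 2: denom=6−2·1/4=11/2; d'=(18−2·-3/8)/(11/2)=75/22
back: M2=75/22
back: M1=-3/8−1/4·75/22=-27/22
M: M0=0, M1=-27/22, M2=75/22, M3=0
seg 0: a=4, c=M0/2=0, d=(M1−M0)/(6·2)=-9/88, b=Δ0−h0·(2M0+M1)/6=-12/11
seg 1: a=1, c=M1/2=-27/44, d=(M2−M1)/(6·2)=17/44, b=Δ1−h1·(2M1+M2)/6=-51/22
seg 2: a=-3, c=M2/2=75/44, d=(M3−M2)/(6·1)=-25/44, b=Δ2−h2·(2M2+M3)/6=-3/22
t_q=3 → seg 1, τ=1; S=1+-51/22·τ+-27/44·τ²+17/44·τ³=-17/11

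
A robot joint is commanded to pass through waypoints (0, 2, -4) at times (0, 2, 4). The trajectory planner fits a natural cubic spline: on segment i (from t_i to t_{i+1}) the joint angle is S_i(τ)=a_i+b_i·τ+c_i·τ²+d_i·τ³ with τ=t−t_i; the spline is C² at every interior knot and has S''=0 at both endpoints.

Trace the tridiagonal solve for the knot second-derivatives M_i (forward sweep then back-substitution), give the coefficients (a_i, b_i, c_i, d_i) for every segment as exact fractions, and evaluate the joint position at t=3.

  seg 0: a=0 b=2 c=0 d=-1/4
  seg 1: a=2 b=-1 c=-3/2 d=1/4
S(3) = -1/4

Δ: Δ0=1, Δ1=-3
row 1: diag=8, rhs=-24; c'=1/4, d'=-3
back: M1=-3
M: M0=0, M1=-3, M2=0
seg 0: a=0, c=M0/2=0, d=(M1−M0)/(6·2)=-1/4, b=Δ0−h0·(2M0+M1)/6=2
seg 1: a=2, c=M1/2=-3/2, d=(M2−M1)/(6·2)=1/4, b=Δ1−h1·(2M1+M2)/6=-1
t_q=3 → seg 1, τ=1; S=2+-1·τ+-3/2·τ²+1/4·τ³=-1/4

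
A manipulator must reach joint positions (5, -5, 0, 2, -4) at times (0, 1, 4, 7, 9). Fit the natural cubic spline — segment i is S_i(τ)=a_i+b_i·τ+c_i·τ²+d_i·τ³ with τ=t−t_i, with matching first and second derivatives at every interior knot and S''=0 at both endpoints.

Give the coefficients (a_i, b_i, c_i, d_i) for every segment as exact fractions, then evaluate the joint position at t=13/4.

Δ: Δ0=-10, Δ1=5/3, Δ2=2/3, Δ3=-3
row 1: diag=8, rhs=70; c'=3/8, d'=35/4
row 2: denom=12−3·3/8=87/8; d'=(-6−3·35/4)/(87/8)=-86/29
row 3: denom=10−3·8/29=266/29; d'=(-22−3·-86/29)/(266/29)=-10/7
back: M3=-10/7
back: M2=-86/29−8/29·-10/7=-18/7
back: M1=35/4−3/8·-18/7=68/7
M: M0=0, M1=68/7, M2=-18/7, M3=-10/7, M4=0
seg 0: a=5, c=M0/2=0, d=(M1−M0)/(6·1)=34/21, b=Δ0−h0·(2M0+M1)/6=-244/21
seg 1: a=-5, c=M1/2=34/7, d=(M2−M1)/(6·3)=-43/63, b=Δ1−h1·(2M1+M2)/6=-142/21
seg 2: a=0, c=M2/2=-9/7, d=(M3−M2)/(6·3)=4/63, b=Δ2−h2·(2M2+M3)/6=83/21
seg 3: a=2, c=M3/2=-5/7, d=(M4−M3)/(6·2)=5/42, b=Δ3−h3·(2M3+M4)/6=-43/21
t_q=13/4 → seg 1, τ=9/4; S=-5+-142/21·τ+34/7·τ²+-43/63·τ³=-1523/448

  seg 0: a=5 b=-244/21 c=0 d=34/21
  seg 1: a=-5 b=-142/21 c=34/7 d=-43/63
  seg 2: a=0 b=83/21 c=-9/7 d=4/63
  seg 3: a=2 b=-43/21 c=-5/7 d=5/42
S(13/4) = -1523/448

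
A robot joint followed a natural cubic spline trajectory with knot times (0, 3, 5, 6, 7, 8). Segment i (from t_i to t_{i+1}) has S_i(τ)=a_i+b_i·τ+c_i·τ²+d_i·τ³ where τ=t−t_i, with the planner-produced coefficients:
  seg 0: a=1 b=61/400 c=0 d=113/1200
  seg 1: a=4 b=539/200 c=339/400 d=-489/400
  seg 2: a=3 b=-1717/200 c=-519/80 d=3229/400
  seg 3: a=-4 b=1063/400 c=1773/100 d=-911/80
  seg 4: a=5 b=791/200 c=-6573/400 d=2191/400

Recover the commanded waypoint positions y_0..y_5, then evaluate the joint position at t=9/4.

y_0=1 y_1=4 y_2=3 y_3=-4 y_4=5 y_5=-2
S(9/4) = 61843/25600

y_0 = S_0(0) = a_0 = 1
y_1 = S_1(0) = a_1 = 4
y_2 = S_2(0) = a_2 = 3
y_3 = S_3(0) = a_3 = -4
y_4 = S_4(0) = a_4 = 5
y_5 = S_4(1) = -2
t_q=9/4 is in segment 0 (τ=9/4); S_0(τ)=61843/25600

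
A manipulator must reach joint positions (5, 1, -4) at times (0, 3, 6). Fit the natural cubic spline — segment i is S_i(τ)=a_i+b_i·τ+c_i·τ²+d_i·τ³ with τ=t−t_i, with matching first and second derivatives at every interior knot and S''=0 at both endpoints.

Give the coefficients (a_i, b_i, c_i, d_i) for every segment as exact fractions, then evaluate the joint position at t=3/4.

  seg 0: a=5 b=-5/4 c=0 d=-1/108
  seg 1: a=1 b=-3/2 c=-1/12 d=1/108
S(3/4) = 1039/256

Δ: Δ0=-4/3, Δ1=-5/3
row 1: diag=12, rhs=-2; c'=1/4, d'=-1/6
back: M1=-1/6
M: M0=0, M1=-1/6, M2=0
seg 0: a=5, c=M0/2=0, d=(M1−M0)/(6·3)=-1/108, b=Δ0−h0·(2M0+M1)/6=-5/4
seg 1: a=1, c=M1/2=-1/12, d=(M2−M1)/(6·3)=1/108, b=Δ1−h1·(2M1+M2)/6=-3/2
t_q=3/4 → seg 0, τ=3/4; S=5+-5/4·τ+0·τ²+-1/108·τ³=1039/256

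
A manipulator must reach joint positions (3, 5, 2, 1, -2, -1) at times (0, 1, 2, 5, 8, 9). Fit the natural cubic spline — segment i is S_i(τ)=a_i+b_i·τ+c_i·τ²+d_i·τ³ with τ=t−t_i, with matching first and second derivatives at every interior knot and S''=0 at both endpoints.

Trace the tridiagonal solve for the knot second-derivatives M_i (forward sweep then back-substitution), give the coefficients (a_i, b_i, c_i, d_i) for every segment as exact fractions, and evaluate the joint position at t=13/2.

  seg 0: a=3 b=8204/2409 c=0 d=-3386/2409
  seg 1: a=5 b=-1954/2409 c=-3386/803 d=4885/2409
  seg 2: a=2 b=-7615/2409 c=1499/803 d=-6679/21681
  seg 3: a=1 b=-670/2409 c=-2182/2409 d=437/1971
  seg 4: a=-2 b=659/2409 c=875/803 d=-875/2409
S(13/2) = -4541/6424

Δ: Δ0=2, Δ1=-3, Δ2=-1/3, Δ3=-1, Δ4=1
row 1: diag=4, rhs=-30; c'=1/4, d'=-15/2
row 2: denom=8−1·1/4=31/4; d'=(16−1·-15/2)/(31/4)=94/31
row 3: denom=12−3·12/31=336/31; d'=(-4−3·94/31)/(336/31)=-29/24
row 4: denom=8−3·31/112=803/112; d'=(12−3·-29/24)/(803/112)=1750/803
back: M4=1750/803
back: M3=-29/24−31/112·1750/803=-4364/2409
back: M2=94/31−12/31·-4364/2409=2998/803
back: M1=-15/2−1/4·2998/803=-6772/803
M: M0=0, M1=-6772/803, M2=2998/803, M3=-4364/2409, M4=1750/803, M5=0
seg 0: a=3, c=M0/2=0, d=(M1−M0)/(6·1)=-3386/2409, b=Δ0−h0·(2M0+M1)/6=8204/2409
seg 1: a=5, c=M1/2=-3386/803, d=(M2−M1)/(6·1)=4885/2409, b=Δ1−h1·(2M1+M2)/6=-1954/2409
seg 2: a=2, c=M2/2=1499/803, d=(M3−M2)/(6·3)=-6679/21681, b=Δ2−h2·(2M2+M3)/6=-7615/2409
seg 3: a=1, c=M3/2=-2182/2409, d=(M4−M3)/(6·3)=437/1971, b=Δ3−h3·(2M3+M4)/6=-670/2409
seg 4: a=-2, c=M4/2=875/803, d=(M5−M4)/(6·1)=-875/2409, b=Δ4−h4·(2M4+M5)/6=659/2409
t_q=13/2 → seg 3, τ=3/2; S=1+-670/2409·τ+-2182/2409·τ²+437/1971·τ³=-4541/6424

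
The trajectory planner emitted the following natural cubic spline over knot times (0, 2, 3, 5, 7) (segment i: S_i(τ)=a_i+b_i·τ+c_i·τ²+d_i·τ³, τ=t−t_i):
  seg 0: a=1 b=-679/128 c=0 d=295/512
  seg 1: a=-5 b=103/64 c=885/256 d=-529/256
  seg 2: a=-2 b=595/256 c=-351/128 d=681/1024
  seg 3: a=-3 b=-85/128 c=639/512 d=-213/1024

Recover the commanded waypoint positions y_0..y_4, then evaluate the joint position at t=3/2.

y_0=1 y_1=-5 y_2=-2 y_3=-3 y_4=-1
S(3/2) = -20531/4096

y_0 = S_0(0) = a_0 = 1
y_1 = S_1(0) = a_1 = -5
y_2 = S_2(0) = a_2 = -2
y_3 = S_3(0) = a_3 = -3
y_4 = S_3(2) = -1
t_q=3/2 is in segment 0 (τ=3/2); S_0(τ)=-20531/4096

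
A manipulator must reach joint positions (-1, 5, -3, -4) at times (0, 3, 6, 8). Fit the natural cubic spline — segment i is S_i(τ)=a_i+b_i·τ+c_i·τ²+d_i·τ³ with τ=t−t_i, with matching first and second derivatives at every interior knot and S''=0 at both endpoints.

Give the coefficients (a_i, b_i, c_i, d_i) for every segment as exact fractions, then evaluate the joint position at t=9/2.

  seg 0: a=-1 b=763/222 c=0 d=-319/1998
  seg 1: a=5 b=-97/111 c=-319/222 d=559/1998
  seg 2: a=-3 b=-431/222 c=40/37 d=-20/111
S(9/2) = 829/592

Δ: Δ0=2, Δ1=-8/3, Δ2=-1/2
row 1: diag=12, rhs=-28; c'=1/4, d'=-7/3
row 2: denom=10−3·1/4=37/4; d'=(13−3·-7/3)/(37/4)=80/37
back: M2=80/37
back: M1=-7/3−1/4·80/37=-319/111
M: M0=0, M1=-319/111, M2=80/37, M3=0
seg 0: a=-1, c=M0/2=0, d=(M1−M0)/(6·3)=-319/1998, b=Δ0−h0·(2M0+M1)/6=763/222
seg 1: a=5, c=M1/2=-319/222, d=(M2−M1)/(6·3)=559/1998, b=Δ1−h1·(2M1+M2)/6=-97/111
seg 2: a=-3, c=M2/2=40/37, d=(M3−M2)/(6·2)=-20/111, b=Δ2−h2·(2M2+M3)/6=-431/222
t_q=9/2 → seg 1, τ=3/2; S=5+-97/111·τ+-319/222·τ²+559/1998·τ³=829/592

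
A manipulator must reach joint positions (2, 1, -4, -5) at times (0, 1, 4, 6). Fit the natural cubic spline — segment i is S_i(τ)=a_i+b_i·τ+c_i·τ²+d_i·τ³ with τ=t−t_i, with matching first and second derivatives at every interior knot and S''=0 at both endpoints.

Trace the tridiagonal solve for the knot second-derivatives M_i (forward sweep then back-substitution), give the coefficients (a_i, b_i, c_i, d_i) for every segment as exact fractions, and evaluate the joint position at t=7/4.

Δ: Δ0=-1, Δ1=-5/3, Δ2=-1/2
row 1: diag=8, rhs=-4; c'=3/8, d'=-1/2
row 2: denom=10−3·3/8=71/8; d'=(7−3·-1/2)/(71/8)=68/71
back: M2=68/71
back: M1=-1/2−3/8·68/71=-61/71
M: M0=0, M1=-61/71, M2=68/71, M3=0
seg 0: a=2, c=M0/2=0, d=(M1−M0)/(6·1)=-61/426, b=Δ0−h0·(2M0+M1)/6=-365/426
seg 1: a=1, c=M1/2=-61/142, d=(M2−M1)/(6·3)=43/426, b=Δ1−h1·(2M1+M2)/6=-274/213
seg 2: a=-4, c=M2/2=34/71, d=(M3−M2)/(6·2)=-17/213, b=Δ2−h2·(2M2+M3)/6=-485/426
t_q=7/4 → seg 1, τ=3/4; S=1+-274/213·τ+-61/142·τ²+43/426·τ³=-1489/9088

  seg 0: a=2 b=-365/426 c=0 d=-61/426
  seg 1: a=1 b=-274/213 c=-61/142 d=43/426
  seg 2: a=-4 b=-485/426 c=34/71 d=-17/213
S(7/4) = -1489/9088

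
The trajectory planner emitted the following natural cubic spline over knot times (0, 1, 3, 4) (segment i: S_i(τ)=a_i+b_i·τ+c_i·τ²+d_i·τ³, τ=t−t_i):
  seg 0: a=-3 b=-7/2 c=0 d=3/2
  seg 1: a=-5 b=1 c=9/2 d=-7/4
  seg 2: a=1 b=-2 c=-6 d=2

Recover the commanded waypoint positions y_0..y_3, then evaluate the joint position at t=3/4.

y_0=-3 y_1=-5 y_2=1 y_3=-5
S(3/4) = -639/128

y_0 = S_0(0) = a_0 = -3
y_1 = S_1(0) = a_1 = -5
y_2 = S_2(0) = a_2 = 1
y_3 = S_2(1) = -5
t_q=3/4 is in segment 0 (τ=3/4); S_0(τ)=-639/128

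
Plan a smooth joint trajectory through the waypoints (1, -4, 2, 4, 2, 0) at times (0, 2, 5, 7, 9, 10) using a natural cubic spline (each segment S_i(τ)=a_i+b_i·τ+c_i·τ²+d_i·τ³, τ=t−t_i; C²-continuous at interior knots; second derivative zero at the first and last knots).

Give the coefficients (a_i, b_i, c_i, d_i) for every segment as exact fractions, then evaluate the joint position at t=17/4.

Δ: Δ0=-5/2, Δ1=2, Δ2=1, Δ3=-1, Δ4=-2
row 1: diag=10, rhs=27; c'=3/10, d'=27/10
row 2: denom=10−3·3/10=91/10; d'=(-6−3·27/10)/(91/10)=-141/91
row 3: denom=8−2·20/91=688/91; d'=(-12−2·-141/91)/(688/91)=-405/344
row 4: denom=6−2·91/344=941/172; d'=(-6−2·-405/344)/(941/172)=-627/941
back: M4=-627/941
back: M3=-405/344−91/344·-627/941=-942/941
back: M2=-141/91−20/91·-942/941=-1251/941
back: M1=27/10−3/10·-1251/941=2916/941
M: M0=0, M1=2916/941, M2=-1251/941, M3=-942/941, M4=-627/941, M5=0
seg 0: a=1, c=M0/2=0, d=(M1−M0)/(6·2)=243/941, b=Δ0−h0·(2M0+M1)/6=-6649/1882
seg 1: a=-4, c=M1/2=1458/941, d=(M2−M1)/(6·3)=-463/1882, b=Δ1−h1·(2M1+M2)/6=-817/1882
seg 2: a=2, c=M2/2=-1251/1882, d=(M3−M2)/(6·2)=103/3764, b=Δ2−h2·(2M2+M3)/6=2089/941
seg 3: a=4, c=M3/2=-471/941, d=(M4−M3)/(6·2)=105/3764, b=Δ3−h3·(2M3+M4)/6=-104/941
seg 4: a=2, c=M4/2=-627/1882, d=(M5−M4)/(6·1)=209/1882, b=Δ4−h4·(2M4+M5)/6=-1673/941
t_q=17/4 → seg 1, τ=9/4; S=-4+-817/1882·τ+1458/941·τ²+-463/1882·τ³=7817/120448

  seg 0: a=1 b=-6649/1882 c=0 d=243/941
  seg 1: a=-4 b=-817/1882 c=1458/941 d=-463/1882
  seg 2: a=2 b=2089/941 c=-1251/1882 d=103/3764
  seg 3: a=4 b=-104/941 c=-471/941 d=105/3764
  seg 4: a=2 b=-1673/941 c=-627/1882 d=209/1882
S(17/4) = 7817/120448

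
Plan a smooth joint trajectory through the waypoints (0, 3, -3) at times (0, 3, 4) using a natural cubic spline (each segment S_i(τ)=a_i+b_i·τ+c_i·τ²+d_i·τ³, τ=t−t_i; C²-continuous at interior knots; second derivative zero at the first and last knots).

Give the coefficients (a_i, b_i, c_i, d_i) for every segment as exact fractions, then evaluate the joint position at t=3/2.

  seg 0: a=0 b=29/8 c=0 d=-7/24
  seg 1: a=3 b=-17/4 c=-21/8 d=7/8
S(3/2) = 285/64

Δ: Δ0=1, Δ1=-6
row 1: diag=8, rhs=-42; c'=1/8, d'=-21/4
back: M1=-21/4
M: M0=0, M1=-21/4, M2=0
seg 0: a=0, c=M0/2=0, d=(M1−M0)/(6·3)=-7/24, b=Δ0−h0·(2M0+M1)/6=29/8
seg 1: a=3, c=M1/2=-21/8, d=(M2−M1)/(6·1)=7/8, b=Δ1−h1·(2M1+M2)/6=-17/4
t_q=3/2 → seg 0, τ=3/2; S=0+29/8·τ+0·τ²+-7/24·τ³=285/64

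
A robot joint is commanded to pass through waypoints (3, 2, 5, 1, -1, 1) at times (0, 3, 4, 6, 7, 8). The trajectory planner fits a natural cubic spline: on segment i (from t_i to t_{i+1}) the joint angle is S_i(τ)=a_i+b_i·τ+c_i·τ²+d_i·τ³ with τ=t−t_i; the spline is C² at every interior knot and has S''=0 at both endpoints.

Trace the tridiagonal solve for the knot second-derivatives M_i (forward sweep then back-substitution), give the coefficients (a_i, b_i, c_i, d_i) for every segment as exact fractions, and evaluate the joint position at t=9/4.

Δ: Δ0=-1/3, Δ1=3, Δ2=-2, Δ3=-2, Δ4=2
row 1: diag=8, rhs=20; c'=1/8, d'=5/2
row 2: denom=6−1·1/8=47/8; d'=(-30−1·5/2)/(47/8)=-260/47
row 3: denom=6−2·16/47=250/47; d'=(0−2·-260/47)/(250/47)=52/25
row 4: denom=4−1·47/250=953/250; d'=(24−1·52/25)/(953/250)=5480/953
back: M4=5480/953
back: M3=52/25−47/250·5480/953=952/953
back: M2=-260/47−16/47·952/953=-5596/953
back: M1=5/2−1/8·-5596/953=3082/953
M: M0=0, M1=3082/953, M2=-5596/953, M3=952/953, M4=5480/953, M5=0
seg 0: a=3, c=M0/2=0, d=(M1−M0)/(6·3)=1541/8577, b=Δ0−h0·(2M0+M1)/6=-5576/2859
seg 1: a=2, c=M1/2=1541/953, d=(M2−M1)/(6·1)=-4339/2859, b=Δ1−h1·(2M1+M2)/6=8293/2859
seg 2: a=5, c=M2/2=-2798/953, d=(M3−M2)/(6·2)=1637/2859, b=Δ2−h2·(2M2+M3)/6=4522/2859
seg 3: a=1, c=M3/2=476/953, d=(M4−M3)/(6·1)=2264/2859, b=Δ3−h3·(2M3+M4)/6=-9410/2859
seg 4: a=-1, c=M4/2=2740/953, d=(M5−M4)/(6·1)=-2740/2859, b=Δ4−h4·(2M4+M5)/6=238/2859
t_q=9/4 → seg 0, τ=9/4; S=3+-5576/2859·τ+0·τ²+1541/8577·τ³=40149/60992

  seg 0: a=3 b=-5576/2859 c=0 d=1541/8577
  seg 1: a=2 b=8293/2859 c=1541/953 d=-4339/2859
  seg 2: a=5 b=4522/2859 c=-2798/953 d=1637/2859
  seg 3: a=1 b=-9410/2859 c=476/953 d=2264/2859
  seg 4: a=-1 b=238/2859 c=2740/953 d=-2740/2859
S(9/4) = 40149/60992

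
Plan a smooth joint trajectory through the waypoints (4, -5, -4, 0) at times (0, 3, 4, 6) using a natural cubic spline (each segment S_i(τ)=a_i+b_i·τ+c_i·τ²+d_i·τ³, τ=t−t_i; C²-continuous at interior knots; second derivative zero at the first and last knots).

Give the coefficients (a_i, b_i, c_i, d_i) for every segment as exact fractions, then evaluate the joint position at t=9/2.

  seg 0: a=4 b=-210/47 c=0 d=23/141
  seg 1: a=-5 b=-3/47 c=69/47 d=-19/47
  seg 2: a=-4 b=78/47 c=12/47 d=-2/47
S(9/2) = -585/188

Δ: Δ0=-3, Δ1=1, Δ2=2
row 1: diag=8, rhs=24; c'=1/8, d'=3
row 2: denom=6−1·1/8=47/8; d'=(6−1·3)/(47/8)=24/47
back: M2=24/47
back: M1=3−1/8·24/47=138/47
M: M0=0, M1=138/47, M2=24/47, M3=0
seg 0: a=4, c=M0/2=0, d=(M1−M0)/(6·3)=23/141, b=Δ0−h0·(2M0+M1)/6=-210/47
seg 1: a=-5, c=M1/2=69/47, d=(M2−M1)/(6·1)=-19/47, b=Δ1−h1·(2M1+M2)/6=-3/47
seg 2: a=-4, c=M2/2=12/47, d=(M3−M2)/(6·2)=-2/47, b=Δ2−h2·(2M2+M3)/6=78/47
t_q=9/2 → seg 2, τ=1/2; S=-4+78/47·τ+12/47·τ²+-2/47·τ³=-585/188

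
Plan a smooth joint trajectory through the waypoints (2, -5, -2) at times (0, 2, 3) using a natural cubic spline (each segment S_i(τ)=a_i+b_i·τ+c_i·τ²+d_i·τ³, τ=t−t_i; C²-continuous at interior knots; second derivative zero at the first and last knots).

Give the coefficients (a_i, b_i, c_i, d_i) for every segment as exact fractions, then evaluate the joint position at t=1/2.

  seg 0: a=2 b=-17/3 c=0 d=13/24
  seg 1: a=-5 b=5/6 c=13/4 d=-13/12
S(1/2) = -49/64

Δ: Δ0=-7/2, Δ1=3
row 1: diag=6, rhs=39; c'=1/6, d'=13/2
back: M1=13/2
M: M0=0, M1=13/2, M2=0
seg 0: a=2, c=M0/2=0, d=(M1−M0)/(6·2)=13/24, b=Δ0−h0·(2M0+M1)/6=-17/3
seg 1: a=-5, c=M1/2=13/4, d=(M2−M1)/(6·1)=-13/12, b=Δ1−h1·(2M1+M2)/6=5/6
t_q=1/2 → seg 0, τ=1/2; S=2+-17/3·τ+0·τ²+13/24·τ³=-49/64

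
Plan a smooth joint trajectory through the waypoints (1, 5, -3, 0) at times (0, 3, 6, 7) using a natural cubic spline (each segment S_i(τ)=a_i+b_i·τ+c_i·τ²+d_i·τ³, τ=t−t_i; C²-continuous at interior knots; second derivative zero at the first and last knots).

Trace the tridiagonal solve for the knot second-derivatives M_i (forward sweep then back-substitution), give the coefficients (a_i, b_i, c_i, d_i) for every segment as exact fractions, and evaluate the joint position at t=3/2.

  seg 0: a=1 b=263/87 c=0 d=-49/261
  seg 1: a=5 b=-178/87 c=-49/29 d=43/87
  seg 2: a=-3 b=101/87 c=80/29 d=-80/87
S(3/2) = 1137/232

Δ: Δ0=4/3, Δ1=-8/3, Δ2=3
row 1: diag=12, rhs=-24; c'=1/4, d'=-2
row 2: denom=8−3·1/4=29/4; d'=(34−3·-2)/(29/4)=160/29
back: M2=160/29
back: M1=-2−1/4·160/29=-98/29
M: M0=0, M1=-98/29, M2=160/29, M3=0
seg 0: a=1, c=M0/2=0, d=(M1−M0)/(6·3)=-49/261, b=Δ0−h0·(2M0+M1)/6=263/87
seg 1: a=5, c=M1/2=-49/29, d=(M2−M1)/(6·3)=43/87, b=Δ1−h1·(2M1+M2)/6=-178/87
seg 2: a=-3, c=M2/2=80/29, d=(M3−M2)/(6·1)=-80/87, b=Δ2−h2·(2M2+M3)/6=101/87
t_q=3/2 → seg 0, τ=3/2; S=1+263/87·τ+0·τ²+-49/261·τ³=1137/232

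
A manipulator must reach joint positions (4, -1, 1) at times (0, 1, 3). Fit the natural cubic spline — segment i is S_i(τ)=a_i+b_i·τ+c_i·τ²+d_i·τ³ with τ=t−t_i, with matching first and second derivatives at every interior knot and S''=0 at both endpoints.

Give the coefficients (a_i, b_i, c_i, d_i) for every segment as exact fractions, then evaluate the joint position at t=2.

Δ: Δ0=-5, Δ1=1
row 1: diag=6, rhs=36; c'=1/3, d'=6
back: M1=6
M: M0=0, M1=6, M2=0
seg 0: a=4, c=M0/2=0, d=(M1−M0)/(6·1)=1, b=Δ0−h0·(2M0+M1)/6=-6
seg 1: a=-1, c=M1/2=3, d=(M2−M1)/(6·2)=-1/2, b=Δ1−h1·(2M1+M2)/6=-3
t_q=2 → seg 1, τ=1; S=-1+-3·τ+3·τ²+-1/2·τ³=-3/2

  seg 0: a=4 b=-6 c=0 d=1
  seg 1: a=-1 b=-3 c=3 d=-1/2
S(2) = -3/2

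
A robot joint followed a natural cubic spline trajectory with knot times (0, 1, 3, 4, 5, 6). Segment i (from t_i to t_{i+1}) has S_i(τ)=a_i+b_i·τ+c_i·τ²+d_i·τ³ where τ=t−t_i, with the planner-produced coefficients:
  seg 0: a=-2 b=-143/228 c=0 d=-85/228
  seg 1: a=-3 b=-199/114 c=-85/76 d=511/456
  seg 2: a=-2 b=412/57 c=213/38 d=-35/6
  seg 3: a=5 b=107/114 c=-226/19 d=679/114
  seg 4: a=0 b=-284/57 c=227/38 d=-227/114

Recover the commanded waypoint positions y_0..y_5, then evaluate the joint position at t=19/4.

y_0 = S_0(0) = a_0 = -2
y_1 = S_1(0) = a_1 = -3
y_2 = S_2(0) = a_2 = -2
y_3 = S_3(0) = a_3 = 5
y_4 = S_4(0) = a_4 = 0
y_5 = S_4(1) = -1
t_q=19/4 is in segment 3 (τ=3/4); S_3(τ)=3711/2432

y_0=-2 y_1=-3 y_2=-2 y_3=5 y_4=0 y_5=-1
S(19/4) = 3711/2432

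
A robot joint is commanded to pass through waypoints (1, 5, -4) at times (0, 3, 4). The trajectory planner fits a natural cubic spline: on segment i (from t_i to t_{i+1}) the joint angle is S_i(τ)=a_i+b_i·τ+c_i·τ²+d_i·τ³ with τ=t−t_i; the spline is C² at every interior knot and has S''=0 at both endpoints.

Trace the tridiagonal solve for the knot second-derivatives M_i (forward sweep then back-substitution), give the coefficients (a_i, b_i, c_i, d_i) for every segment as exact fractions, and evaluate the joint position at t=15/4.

  seg 0: a=1 b=125/24 c=0 d=-31/72
  seg 1: a=5 b=-77/12 c=-31/8 d=31/24
S(15/4) = -741/512

Δ: Δ0=4/3, Δ1=-9
row 1: diag=8, rhs=-62; c'=1/8, d'=-31/4
back: M1=-31/4
M: M0=0, M1=-31/4, M2=0
seg 0: a=1, c=M0/2=0, d=(M1−M0)/(6·3)=-31/72, b=Δ0−h0·(2M0+M1)/6=125/24
seg 1: a=5, c=M1/2=-31/8, d=(M2−M1)/(6·1)=31/24, b=Δ1−h1·(2M1+M2)/6=-77/12
t_q=15/4 → seg 1, τ=3/4; S=5+-77/12·τ+-31/8·τ²+31/24·τ³=-741/512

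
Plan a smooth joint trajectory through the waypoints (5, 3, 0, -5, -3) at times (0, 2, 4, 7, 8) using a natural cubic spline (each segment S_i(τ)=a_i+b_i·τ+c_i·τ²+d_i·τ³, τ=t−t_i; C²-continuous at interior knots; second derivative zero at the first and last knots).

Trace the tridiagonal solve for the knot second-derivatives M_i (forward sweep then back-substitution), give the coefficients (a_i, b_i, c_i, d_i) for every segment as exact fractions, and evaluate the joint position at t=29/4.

  seg 0: a=5 b=-1543/1608 c=0 d=-65/6432
  seg 1: a=3 b=-869/804 c=-65/1072 d=-479/6432
  seg 2: a=0 b=-3565/1608 c=-34/67 d=1111/4824
  seg 3: a=-5 b=769/804 c=839/536 d=-839/1608
S(29/4) = -160241/34304

Δ: Δ0=-1, Δ1=-3/2, Δ2=-5/3, Δ3=2
row 1: diag=8, rhs=-3; c'=1/4, d'=-3/8
row 2: denom=10−2·1/4=19/2; d'=(-1−2·-3/8)/(19/2)=-1/38
row 3: denom=8−3·6/19=134/19; d'=(22−3·-1/38)/(134/19)=839/268
back: M3=839/268
back: M2=-1/38−6/19·839/268=-68/67
back: M1=-3/8−1/4·-68/67=-65/536
M: M0=0, M1=-65/536, M2=-68/67, M3=839/268, M4=0
seg 0: a=5, c=M0/2=0, d=(M1−M0)/(6·2)=-65/6432, b=Δ0−h0·(2M0+M1)/6=-1543/1608
seg 1: a=3, c=M1/2=-65/1072, d=(M2−M1)/(6·2)=-479/6432, b=Δ1−h1·(2M1+M2)/6=-869/804
seg 2: a=0, c=M2/2=-34/67, d=(M3−M2)/(6·3)=1111/4824, b=Δ2−h2·(2M2+M3)/6=-3565/1608
seg 3: a=-5, c=M3/2=839/536, d=(M4−M3)/(6·1)=-839/1608, b=Δ3−h3·(2M3+M4)/6=769/804
t_q=29/4 → seg 3, τ=1/4; S=-5+769/804·τ+839/536·τ²+-839/1608·τ³=-160241/34304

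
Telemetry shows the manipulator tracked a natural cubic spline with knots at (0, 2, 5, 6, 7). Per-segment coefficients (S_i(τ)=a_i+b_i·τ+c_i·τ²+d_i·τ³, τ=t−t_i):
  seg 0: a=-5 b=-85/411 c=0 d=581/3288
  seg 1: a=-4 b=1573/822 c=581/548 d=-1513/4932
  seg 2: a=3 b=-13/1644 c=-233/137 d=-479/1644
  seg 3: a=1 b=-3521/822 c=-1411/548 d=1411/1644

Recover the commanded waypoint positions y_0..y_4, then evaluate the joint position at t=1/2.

y_0 = S_0(0) = a_0 = -5
y_1 = S_1(0) = a_1 = -4
y_2 = S_2(0) = a_2 = 3
y_3 = S_3(0) = a_3 = 1
y_4 = S_3(1) = -5
t_q=1/2 is in segment 0 (τ=1/2); S_0(τ)=-44553/8768

y_0=-5 y_1=-4 y_2=3 y_3=1 y_4=-5
S(1/2) = -44553/8768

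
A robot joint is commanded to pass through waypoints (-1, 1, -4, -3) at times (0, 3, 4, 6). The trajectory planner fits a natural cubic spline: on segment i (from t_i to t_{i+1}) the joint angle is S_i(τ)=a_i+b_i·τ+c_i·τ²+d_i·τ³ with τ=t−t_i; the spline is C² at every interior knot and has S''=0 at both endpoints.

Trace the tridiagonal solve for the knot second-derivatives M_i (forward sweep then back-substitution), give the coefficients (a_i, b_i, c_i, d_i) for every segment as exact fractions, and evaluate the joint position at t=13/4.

Δ: Δ0=2/3, Δ1=-5, Δ2=1/2
row 1: diag=8, rhs=-34; c'=1/8, d'=-17/4
row 2: denom=6−1·1/8=47/8; d'=(33−1·-17/4)/(47/8)=298/47
back: M2=298/47
back: M1=-17/4−1/8·298/47=-237/47
M: M0=0, M1=-237/47, M2=298/47, M3=0
seg 0: a=-1, c=M0/2=0, d=(M1−M0)/(6·3)=-79/282, b=Δ0−h0·(2M0+M1)/6=899/282
seg 1: a=1, c=M1/2=-237/94, d=(M2−M1)/(6·1)=535/282, b=Δ1−h1·(2M1+M2)/6=-617/141
seg 2: a=-4, c=M2/2=149/47, d=(M3−M2)/(6·2)=-149/282, b=Δ2−h2·(2M2+M3)/6=-1051/282
t_q=13/4 → seg 1, τ=1/4; S=1+-617/141·τ+-237/94·τ²+535/282·τ³=-1335/6016

  seg 0: a=-1 b=899/282 c=0 d=-79/282
  seg 1: a=1 b=-617/141 c=-237/94 d=535/282
  seg 2: a=-4 b=-1051/282 c=149/47 d=-149/282
S(13/4) = -1335/6016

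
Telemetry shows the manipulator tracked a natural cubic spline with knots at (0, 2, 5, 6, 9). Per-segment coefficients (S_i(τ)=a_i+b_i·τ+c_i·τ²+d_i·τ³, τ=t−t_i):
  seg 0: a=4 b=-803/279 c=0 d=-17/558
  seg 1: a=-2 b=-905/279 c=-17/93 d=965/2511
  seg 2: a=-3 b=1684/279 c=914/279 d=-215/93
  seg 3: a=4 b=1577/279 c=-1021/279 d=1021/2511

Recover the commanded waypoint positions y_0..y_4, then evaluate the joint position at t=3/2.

y_0=4 y_1=-2 y_2=-3 y_3=4 y_4=-1
S(3/2) = -625/1488

y_0 = S_0(0) = a_0 = 4
y_1 = S_1(0) = a_1 = -2
y_2 = S_2(0) = a_2 = -3
y_3 = S_3(0) = a_3 = 4
y_4 = S_3(3) = -1
t_q=3/2 is in segment 0 (τ=3/2); S_0(τ)=-625/1488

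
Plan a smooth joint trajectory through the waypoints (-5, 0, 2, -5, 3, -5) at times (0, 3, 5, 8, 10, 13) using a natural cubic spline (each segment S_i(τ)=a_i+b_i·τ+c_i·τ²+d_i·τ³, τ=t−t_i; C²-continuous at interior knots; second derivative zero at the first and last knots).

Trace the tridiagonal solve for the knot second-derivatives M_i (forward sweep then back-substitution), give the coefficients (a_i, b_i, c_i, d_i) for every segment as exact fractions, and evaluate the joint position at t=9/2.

Δ: Δ0=5/3, Δ1=1, Δ2=-7/3, Δ3=4, Δ4=-8/3
row 1: diag=10, rhs=-4; c'=1/5, d'=-2/5
row 2: denom=10−2·1/5=48/5; d'=(-20−2·-2/5)/(48/5)=-2
row 3: denom=10−3·5/16=145/16; d'=(38−3·-2)/(145/16)=704/145
row 4: denom=10−2·32/145=1386/145; d'=(-40−2·704/145)/(1386/145)=-3604/693
back: M4=-3604/693
back: M3=704/145−32/145·-3604/693=4160/693
back: M2=-2−5/16·4160/693=-2686/693
back: M1=-2/5−1/5·-2686/693=260/693
M: M0=0, M1=260/693, M2=-2686/693, M3=4160/693, M4=-3604/693, M5=0
seg 0: a=-5, c=M0/2=0, d=(M1−M0)/(6·3)=130/6237, b=Δ0−h0·(2M0+M1)/6=1025/693
seg 1: a=0, c=M1/2=130/693, d=(M2−M1)/(6·2)=-491/1386, b=Δ1−h1·(2M1+M2)/6=1415/693
seg 2: a=2, c=M2/2=-1343/693, d=(M3−M2)/(6·3)=163/297, b=Δ2−h2·(2M2+M3)/6=-337/231
seg 3: a=-5, c=M3/2=2080/693, d=(M4−M3)/(6·2)=-647/693, b=Δ3−h3·(2M3+M4)/6=400/231
seg 4: a=3, c=M4/2=-1802/693, d=(M5−M4)/(6·3)=1802/6237, b=Δ4−h4·(2M4+M5)/6=1756/693
t_q=9/2 → seg 1, τ=3/2; S=0+1415/693·τ+130/693·τ²+-491/1386·τ³=8461/3696

  seg 0: a=-5 b=1025/693 c=0 d=130/6237
  seg 1: a=0 b=1415/693 c=130/693 d=-491/1386
  seg 2: a=2 b=-337/231 c=-1343/693 d=163/297
  seg 3: a=-5 b=400/231 c=2080/693 d=-647/693
  seg 4: a=3 b=1756/693 c=-1802/693 d=1802/6237
S(9/2) = 8461/3696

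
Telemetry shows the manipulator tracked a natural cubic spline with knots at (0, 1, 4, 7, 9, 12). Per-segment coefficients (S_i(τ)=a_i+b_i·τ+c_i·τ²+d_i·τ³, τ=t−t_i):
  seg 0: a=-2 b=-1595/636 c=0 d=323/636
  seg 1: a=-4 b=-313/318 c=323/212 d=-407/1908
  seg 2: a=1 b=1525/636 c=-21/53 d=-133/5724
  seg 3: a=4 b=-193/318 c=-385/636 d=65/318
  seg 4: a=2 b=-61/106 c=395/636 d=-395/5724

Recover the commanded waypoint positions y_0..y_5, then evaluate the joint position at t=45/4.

y_0 = S_0(0) = a_0 = -2
y_1 = S_1(0) = a_1 = -4
y_2 = S_2(0) = a_2 = 1
y_3 = S_3(0) = a_3 = 4
y_4 = S_4(0) = a_4 = 2
y_5 = S_4(3) = 4
t_q=45/4 is in segment 4 (τ=9/4); S_4(τ)=41563/13568

y_0=-2 y_1=-4 y_2=1 y_3=4 y_4=2 y_5=4
S(45/4) = 41563/13568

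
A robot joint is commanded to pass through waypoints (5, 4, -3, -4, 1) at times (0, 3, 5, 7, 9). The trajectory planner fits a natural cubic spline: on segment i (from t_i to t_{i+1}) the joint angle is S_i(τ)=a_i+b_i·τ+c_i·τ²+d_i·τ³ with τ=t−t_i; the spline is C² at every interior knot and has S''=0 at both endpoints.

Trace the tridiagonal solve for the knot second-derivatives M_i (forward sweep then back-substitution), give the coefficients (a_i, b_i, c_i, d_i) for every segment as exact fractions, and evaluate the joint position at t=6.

  seg 0: a=5 b=733/852 c=0 d=-113/852
  seg 1: a=4 b=-1159/426 c=-339/284 d=685/1704
  seg 2: a=-3 b=-569/213 c=173/142 d=-113/1704
  seg 3: a=-4 b=599/426 c=233/284 d=-233/1704
S(6) = -2567/568

Δ: Δ0=-1/3, Δ1=-7/2, Δ2=-1/2, Δ3=5/2
row 1: diag=10, rhs=-19; c'=1/5, d'=-19/10
row 2: denom=8−2·1/5=38/5; d'=(18−2·-19/10)/(38/5)=109/38
row 3: denom=8−2·5/19=142/19; d'=(18−2·109/38)/(142/19)=233/142
back: M3=233/142
back: M2=109/38−5/19·233/142=173/71
back: M1=-19/10−1/5·173/71=-339/142
M: M0=0, M1=-339/142, M2=173/71, M3=233/142, M4=0
seg 0: a=5, c=M0/2=0, d=(M1−M0)/(6·3)=-113/852, b=Δ0−h0·(2M0+M1)/6=733/852
seg 1: a=4, c=M1/2=-339/284, d=(M2−M1)/(6·2)=685/1704, b=Δ1−h1·(2M1+M2)/6=-1159/426
seg 2: a=-3, c=M2/2=173/142, d=(M3−M2)/(6·2)=-113/1704, b=Δ2−h2·(2M2+M3)/6=-569/213
seg 3: a=-4, c=M3/2=233/284, d=(M4−M3)/(6·2)=-233/1704, b=Δ3−h3·(2M3+M4)/6=599/426
t_q=6 → seg 2, τ=1; S=-3+-569/213·τ+173/142·τ²+-113/1704·τ³=-2567/568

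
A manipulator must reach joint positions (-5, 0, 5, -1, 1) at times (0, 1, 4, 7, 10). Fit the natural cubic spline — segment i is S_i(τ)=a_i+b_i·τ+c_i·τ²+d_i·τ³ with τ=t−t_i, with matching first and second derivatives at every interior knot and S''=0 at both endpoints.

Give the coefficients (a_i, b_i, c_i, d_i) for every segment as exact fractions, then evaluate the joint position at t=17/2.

Δ: Δ0=5, Δ1=5/3, Δ2=-2, Δ3=2/3
row 1: diag=8, rhs=-20; c'=3/8, d'=-5/2
row 2: denom=12−3·3/8=87/8; d'=(-22−3·-5/2)/(87/8)=-4/3
row 3: denom=12−3·8/29=324/29; d'=(16−3·-4/3)/(324/29)=145/81
back: M3=145/81
back: M2=-4/3−8/29·145/81=-148/81
back: M1=-5/2−3/8·-148/81=-49/27
M: M0=0, M1=-49/27, M2=-148/81, M3=145/81, M4=0
seg 0: a=-5, c=M0/2=0, d=(M1−M0)/(6·1)=-49/162, b=Δ0−h0·(2M0+M1)/6=859/162
seg 1: a=0, c=M1/2=-49/54, d=(M2−M1)/(6·3)=-1/1458, b=Δ1−h1·(2M1+M2)/6=356/81
seg 2: a=5, c=M2/2=-74/81, d=(M3−M2)/(6·3)=293/1458, b=Δ2−h2·(2M2+M3)/6=-173/162
seg 3: a=-1, c=M3/2=145/162, d=(M4−M3)/(6·3)=-145/1458, b=Δ3−h3·(2M3+M4)/6=-91/81
t_q=17/2 → seg 3, τ=3/2; S=-1+-91/81·τ+145/162·τ²+-145/1458·τ³=-145/144

  seg 0: a=-5 b=859/162 c=0 d=-49/162
  seg 1: a=0 b=356/81 c=-49/54 d=-1/1458
  seg 2: a=5 b=-173/162 c=-74/81 d=293/1458
  seg 3: a=-1 b=-91/81 c=145/162 d=-145/1458
S(17/2) = -145/144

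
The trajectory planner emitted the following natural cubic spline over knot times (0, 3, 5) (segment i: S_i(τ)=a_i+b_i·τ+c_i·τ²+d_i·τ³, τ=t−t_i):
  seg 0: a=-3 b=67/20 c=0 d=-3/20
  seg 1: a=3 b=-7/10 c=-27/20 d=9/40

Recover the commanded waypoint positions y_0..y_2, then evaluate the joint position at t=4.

y_0=-3 y_1=3 y_2=-2
S(4) = 47/40

y_0 = S_0(0) = a_0 = -3
y_1 = S_1(0) = a_1 = 3
y_2 = S_1(2) = -2
t_q=4 is in segment 1 (τ=1); S_1(τ)=47/40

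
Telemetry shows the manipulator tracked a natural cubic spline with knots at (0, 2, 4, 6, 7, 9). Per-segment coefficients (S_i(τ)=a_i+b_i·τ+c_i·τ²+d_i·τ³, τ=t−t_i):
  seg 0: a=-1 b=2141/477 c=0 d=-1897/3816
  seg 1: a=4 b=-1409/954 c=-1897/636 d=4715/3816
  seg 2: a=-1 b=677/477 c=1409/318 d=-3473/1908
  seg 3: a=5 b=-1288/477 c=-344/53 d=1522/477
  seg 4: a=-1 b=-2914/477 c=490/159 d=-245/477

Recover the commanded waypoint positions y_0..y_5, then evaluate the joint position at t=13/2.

y_0=-1 y_1=4 y_2=-1 y_3=5 y_4=-1 y_5=-5
S(13/2) = 1543/636

y_0 = S_0(0) = a_0 = -1
y_1 = S_1(0) = a_1 = 4
y_2 = S_2(0) = a_2 = -1
y_3 = S_3(0) = a_3 = 5
y_4 = S_4(0) = a_4 = -1
y_5 = S_4(2) = -5
t_q=13/2 is in segment 3 (τ=1/2); S_3(τ)=1543/636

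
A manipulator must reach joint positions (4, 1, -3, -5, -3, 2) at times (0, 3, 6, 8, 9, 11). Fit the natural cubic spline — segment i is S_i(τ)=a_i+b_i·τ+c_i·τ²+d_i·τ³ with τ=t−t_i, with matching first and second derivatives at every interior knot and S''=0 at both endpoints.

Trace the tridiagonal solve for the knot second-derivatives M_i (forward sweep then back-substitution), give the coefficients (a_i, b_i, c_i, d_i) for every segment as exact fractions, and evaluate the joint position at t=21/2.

Δ: Δ0=-1, Δ1=-4/3, Δ2=-1, Δ3=2, Δ4=5/2
row 1: diag=12, rhs=-2; c'=1/4, d'=-1/6
row 2: denom=10−3·1/4=37/4; d'=(2−3·-1/6)/(37/4)=10/37
row 3: denom=6−2·8/37=206/37; d'=(18−2·10/37)/(206/37)=323/103
row 4: denom=6−1·37/206=1199/206; d'=(3−1·323/103)/(1199/206)=-28/1199
back: M4=-28/1199
back: M3=323/103−37/206·-28/1199=3765/1199
back: M2=10/37−8/37·3765/1199=-490/1199
back: M1=-1/6−1/4·-490/1199=-232/3597
M: M0=0, M1=-232/3597, M2=-490/1199, M3=3765/1199, M4=-28/1199, M5=0
seg 0: a=4, c=M0/2=0, d=(M1−M0)/(6·3)=-116/32373, b=Δ0−h0·(2M0+M1)/6=-3481/3597
seg 1: a=1, c=M1/2=-116/3597, d=(M2−M1)/(6·3)=-619/32373, b=Δ1−h1·(2M1+M2)/6=-3829/3597
seg 2: a=-3, c=M2/2=-245/1199, d=(M3−M2)/(6·2)=4255/14388, b=Δ2−h2·(2M2+M3)/6=-6382/3597
seg 3: a=-5, c=M3/2=3765/2398, d=(M4−M3)/(6·1)=-3793/7194, b=Δ3−h3·(2M3+M4)/6=313/327
seg 4: a=-3, c=M4/2=-14/1199, d=(M5−M4)/(6·2)=7/3597, b=Δ4−h4·(2M4+M5)/6=18097/7194
t_q=21/2 → seg 4, τ=3/2; S=-3+18097/7194·τ+-14/1199·τ²+7/3597·τ³=7229/9592

  seg 0: a=4 b=-3481/3597 c=0 d=-116/32373
  seg 1: a=1 b=-3829/3597 c=-116/3597 d=-619/32373
  seg 2: a=-3 b=-6382/3597 c=-245/1199 d=4255/14388
  seg 3: a=-5 b=313/327 c=3765/2398 d=-3793/7194
  seg 4: a=-3 b=18097/7194 c=-14/1199 d=7/3597
S(21/2) = 7229/9592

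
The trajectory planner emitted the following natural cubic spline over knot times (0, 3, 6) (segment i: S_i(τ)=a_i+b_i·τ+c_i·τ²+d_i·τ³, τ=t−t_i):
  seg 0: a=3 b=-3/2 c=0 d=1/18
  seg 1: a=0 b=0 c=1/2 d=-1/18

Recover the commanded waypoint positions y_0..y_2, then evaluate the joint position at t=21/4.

y_0 = S_0(0) = a_0 = 3
y_1 = S_1(0) = a_1 = 0
y_2 = S_1(3) = 3
t_q=21/4 is in segment 1 (τ=9/4); S_1(τ)=243/128

y_0=3 y_1=0 y_2=3
S(21/4) = 243/128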